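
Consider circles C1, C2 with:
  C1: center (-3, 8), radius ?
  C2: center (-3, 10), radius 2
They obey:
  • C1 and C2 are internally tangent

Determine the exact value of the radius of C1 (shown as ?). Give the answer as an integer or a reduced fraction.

1. [int C1,C2]  r_C1² − 4r_C1 = 0  ⇒  r_C1 = 4 (r>0 drops 1)

4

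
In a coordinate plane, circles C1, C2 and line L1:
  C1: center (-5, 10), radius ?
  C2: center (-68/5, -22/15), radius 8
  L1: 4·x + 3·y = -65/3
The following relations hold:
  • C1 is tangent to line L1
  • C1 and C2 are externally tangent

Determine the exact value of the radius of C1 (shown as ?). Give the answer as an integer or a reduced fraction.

19/3

1. [C1‖L1]  r_C1² − 361/9 = 0  ⇒  r_C1 = 19/3 (r>0 drops 1)
2. [ext C1·C2]  r_C1² + 16r_C1 − 1273/9 = 0  ⇒  r_C1 = 19/3 (r>0 drops 1)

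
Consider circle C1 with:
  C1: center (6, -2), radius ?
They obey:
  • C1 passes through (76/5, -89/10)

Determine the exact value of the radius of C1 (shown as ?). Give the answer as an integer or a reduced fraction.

1. [C1∋P]  r_C1² − 529/4 = 0  ⇒  r_C1 = 23/2 (r>0 drops 1)

23/2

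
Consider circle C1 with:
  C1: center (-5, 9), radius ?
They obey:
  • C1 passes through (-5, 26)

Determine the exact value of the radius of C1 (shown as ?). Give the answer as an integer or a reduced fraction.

1. [C1∋P]  r_C1² − 289 = 0  ⇒  r_C1 = 17 (r>0 drops 1)

17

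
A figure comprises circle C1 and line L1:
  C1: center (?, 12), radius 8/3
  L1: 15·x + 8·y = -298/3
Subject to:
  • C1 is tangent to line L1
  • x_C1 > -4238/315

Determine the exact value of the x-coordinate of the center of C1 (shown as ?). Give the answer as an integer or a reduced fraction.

-10

1. [C1‖L1]  x_C1² + (1172/45)x_C1 + 1444/9 = 0  ⇒  x_C1 = -722/45 or -10
2. given x_C1 > -4238/315: keep -10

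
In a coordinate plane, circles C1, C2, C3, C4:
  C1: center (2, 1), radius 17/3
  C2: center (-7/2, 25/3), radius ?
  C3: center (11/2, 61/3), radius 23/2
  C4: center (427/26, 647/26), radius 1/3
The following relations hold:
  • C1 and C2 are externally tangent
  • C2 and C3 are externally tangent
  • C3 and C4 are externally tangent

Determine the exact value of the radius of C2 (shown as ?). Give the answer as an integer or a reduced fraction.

1. [ext C1·C2]  r_C2² + (34/3)r_C2 − 623/12 = 0  ⇒  r_C2 = 7/2 (r>0 drops 1)
2. [ext C2·C3]  r_C2² + 23r_C2 − 371/4 = 0  ⇒  r_C2 = 7/2 (r>0 drops 1)

7/2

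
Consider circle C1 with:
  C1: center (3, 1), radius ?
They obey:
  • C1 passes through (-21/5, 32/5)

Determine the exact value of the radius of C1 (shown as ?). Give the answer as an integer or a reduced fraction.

1. [C1∋P]  r_C1² − 81 = 0  ⇒  r_C1 = 9 (r>0 drops 1)

9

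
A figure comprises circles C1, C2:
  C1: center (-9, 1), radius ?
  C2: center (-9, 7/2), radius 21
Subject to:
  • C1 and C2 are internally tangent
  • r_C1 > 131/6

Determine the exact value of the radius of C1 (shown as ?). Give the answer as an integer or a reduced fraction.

47/2

1. [int C1,C2]  r_C1² − 42r_C1 + 1739/4 = 0  ⇒  r_C1 = 37/2 or 47/2
2. given r_C1 > 131/6: keep 47/2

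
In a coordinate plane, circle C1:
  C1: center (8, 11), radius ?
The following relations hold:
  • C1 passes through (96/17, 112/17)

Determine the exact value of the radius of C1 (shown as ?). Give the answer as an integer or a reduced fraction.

1. [C1∋P]  r_C1² − 25 = 0  ⇒  r_C1 = 5 (r>0 drops 1)

5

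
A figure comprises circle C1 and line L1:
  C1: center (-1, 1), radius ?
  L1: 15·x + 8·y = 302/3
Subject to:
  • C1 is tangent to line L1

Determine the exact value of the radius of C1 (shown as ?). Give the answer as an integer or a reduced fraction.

19/3

1. [C1‖L1]  r_C1² − 361/9 = 0  ⇒  r_C1 = 19/3 (r>0 drops 1)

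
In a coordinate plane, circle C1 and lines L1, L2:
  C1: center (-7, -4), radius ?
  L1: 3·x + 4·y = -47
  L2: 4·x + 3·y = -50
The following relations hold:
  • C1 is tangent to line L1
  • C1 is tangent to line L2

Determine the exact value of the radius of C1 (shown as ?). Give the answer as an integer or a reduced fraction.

1. [C1‖L1]  r_C1² − 4 = 0  ⇒  r_C1 = 2 (r>0 drops 1)
2. [C1‖L2]  r_C1² − 4 = 0  ⇒  r_C1 = 2 (r>0 drops 1)

2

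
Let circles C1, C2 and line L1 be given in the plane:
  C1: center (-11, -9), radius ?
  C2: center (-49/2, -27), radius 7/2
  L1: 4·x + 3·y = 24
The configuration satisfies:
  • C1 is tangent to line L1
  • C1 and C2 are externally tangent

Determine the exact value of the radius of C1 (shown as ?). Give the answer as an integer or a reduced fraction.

1. [C1‖L1]  r_C1² − 361 = 0  ⇒  r_C1 = 19 (r>0 drops 1)
2. [ext C1·C2]  r_C1² + 7r_C1 − 494 = 0  ⇒  r_C1 = 19 (r>0 drops 1)

19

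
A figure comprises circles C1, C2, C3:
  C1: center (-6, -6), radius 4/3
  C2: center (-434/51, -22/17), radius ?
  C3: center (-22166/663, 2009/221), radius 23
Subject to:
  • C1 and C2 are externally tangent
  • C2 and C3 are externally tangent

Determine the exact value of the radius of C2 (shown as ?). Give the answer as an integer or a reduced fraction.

1. [ext C1·C2]  r_C2² + (8/3)r_C2 − 80/3 = 0  ⇒  r_C2 = 4 (r>0 drops 1)
2. [ext C2·C3]  r_C2² + 46r_C2 − 200 = 0  ⇒  r_C2 = 4 (r>0 drops 1)

4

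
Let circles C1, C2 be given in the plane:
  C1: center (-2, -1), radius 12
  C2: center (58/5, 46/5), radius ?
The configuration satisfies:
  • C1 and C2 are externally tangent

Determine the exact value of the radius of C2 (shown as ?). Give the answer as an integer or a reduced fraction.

5

1. [ext C1·C2]  r_C2² + 24r_C2 − 145 = 0  ⇒  r_C2 = 5 (r>0 drops 1)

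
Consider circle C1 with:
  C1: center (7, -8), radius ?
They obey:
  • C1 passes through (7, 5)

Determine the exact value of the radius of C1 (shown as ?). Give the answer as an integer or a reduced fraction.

13

1. [C1∋P]  r_C1² − 169 = 0  ⇒  r_C1 = 13 (r>0 drops 1)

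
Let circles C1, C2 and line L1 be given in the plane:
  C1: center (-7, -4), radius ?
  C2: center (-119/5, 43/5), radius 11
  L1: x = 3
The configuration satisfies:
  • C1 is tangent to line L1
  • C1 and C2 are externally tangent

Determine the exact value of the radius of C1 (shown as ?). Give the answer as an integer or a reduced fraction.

10

1. [C1‖L1]  r_C1² − 100 = 0  ⇒  r_C1 = 10 (r>0 drops 1)
2. [ext C1·C2]  r_C1² + 22r_C1 − 320 = 0  ⇒  r_C1 = 10 (r>0 drops 1)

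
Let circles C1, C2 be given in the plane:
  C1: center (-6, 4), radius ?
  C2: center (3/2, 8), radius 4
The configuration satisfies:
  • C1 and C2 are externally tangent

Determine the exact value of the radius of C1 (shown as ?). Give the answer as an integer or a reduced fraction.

1. [ext C1·C2]  r_C1² + 8r_C1 − 225/4 = 0  ⇒  r_C1 = 9/2 (r>0 drops 1)

9/2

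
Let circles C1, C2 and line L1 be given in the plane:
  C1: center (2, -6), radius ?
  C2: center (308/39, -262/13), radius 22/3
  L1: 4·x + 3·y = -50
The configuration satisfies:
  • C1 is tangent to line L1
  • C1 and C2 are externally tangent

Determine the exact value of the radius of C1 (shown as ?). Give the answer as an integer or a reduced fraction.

8

1. [C1‖L1]  r_C1² − 64 = 0  ⇒  r_C1 = 8 (r>0 drops 1)
2. [ext C1·C2]  r_C1² + (44/3)r_C1 − 544/3 = 0  ⇒  r_C1 = 8 (r>0 drops 1)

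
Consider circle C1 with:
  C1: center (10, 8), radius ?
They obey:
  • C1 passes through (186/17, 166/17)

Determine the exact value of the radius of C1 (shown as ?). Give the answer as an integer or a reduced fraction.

2

1. [C1∋P]  r_C1² − 4 = 0  ⇒  r_C1 = 2 (r>0 drops 1)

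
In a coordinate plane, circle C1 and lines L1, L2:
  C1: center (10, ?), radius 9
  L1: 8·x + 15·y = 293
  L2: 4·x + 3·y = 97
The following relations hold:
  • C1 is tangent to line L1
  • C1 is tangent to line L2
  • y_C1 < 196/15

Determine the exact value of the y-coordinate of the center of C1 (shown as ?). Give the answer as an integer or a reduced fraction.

4

1. [C1‖L1]  y_C1² − (142/5)y_C1 + 488/5 = 0  ⇒  y_C1 = 4 or 122/5
2. [C1‖L2]  y_C1² − 38y_C1 + 136 = 0  ⇒  y_C1 = 4 or 34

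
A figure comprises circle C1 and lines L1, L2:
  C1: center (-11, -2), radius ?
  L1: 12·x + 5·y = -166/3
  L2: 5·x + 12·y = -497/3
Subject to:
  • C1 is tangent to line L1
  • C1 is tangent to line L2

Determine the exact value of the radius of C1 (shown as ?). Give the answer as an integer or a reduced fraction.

20/3

1. [C1‖L1]  r_C1² − 400/9 = 0  ⇒  r_C1 = 20/3 (r>0 drops 1)
2. [C1‖L2]  r_C1² − 400/9 = 0  ⇒  r_C1 = 20/3 (r>0 drops 1)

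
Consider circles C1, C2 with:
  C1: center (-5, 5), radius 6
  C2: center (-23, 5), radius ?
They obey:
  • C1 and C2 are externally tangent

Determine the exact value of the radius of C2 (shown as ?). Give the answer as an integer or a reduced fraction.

12

1. [ext C1·C2]  r_C2² + 12r_C2 − 288 = 0  ⇒  r_C2 = 12 (r>0 drops 1)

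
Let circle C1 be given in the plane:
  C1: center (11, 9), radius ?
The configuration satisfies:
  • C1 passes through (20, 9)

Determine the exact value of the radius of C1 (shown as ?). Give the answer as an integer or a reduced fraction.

9

1. [C1∋P]  r_C1² − 81 = 0  ⇒  r_C1 = 9 (r>0 drops 1)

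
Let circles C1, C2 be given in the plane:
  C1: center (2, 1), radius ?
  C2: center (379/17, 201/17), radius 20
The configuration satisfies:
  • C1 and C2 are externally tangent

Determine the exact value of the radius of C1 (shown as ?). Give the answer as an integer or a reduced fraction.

1. [ext C1·C2]  r_C1² + 40r_C1 − 129 = 0  ⇒  r_C1 = 3 (r>0 drops 1)

3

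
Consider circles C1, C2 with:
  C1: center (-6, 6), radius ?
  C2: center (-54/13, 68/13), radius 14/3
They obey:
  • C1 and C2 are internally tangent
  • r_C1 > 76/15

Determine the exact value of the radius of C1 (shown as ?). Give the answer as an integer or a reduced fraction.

1. [int C1,C2]  r_C1² − (28/3)r_C1 + 160/9 = 0  ⇒  r_C1 = 8/3 or 20/3
2. given r_C1 > 76/15: keep 20/3

20/3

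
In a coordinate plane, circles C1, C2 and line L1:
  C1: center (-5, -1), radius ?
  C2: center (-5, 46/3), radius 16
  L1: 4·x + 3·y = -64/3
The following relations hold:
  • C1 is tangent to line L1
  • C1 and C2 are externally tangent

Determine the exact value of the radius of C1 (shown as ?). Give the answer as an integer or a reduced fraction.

1. [C1‖L1]  r_C1² − 1/9 = 0  ⇒  r_C1 = 1/3 (r>0 drops 1)
2. [ext C1·C2]  r_C1² + 32r_C1 − 97/9 = 0  ⇒  r_C1 = 1/3 (r>0 drops 1)

1/3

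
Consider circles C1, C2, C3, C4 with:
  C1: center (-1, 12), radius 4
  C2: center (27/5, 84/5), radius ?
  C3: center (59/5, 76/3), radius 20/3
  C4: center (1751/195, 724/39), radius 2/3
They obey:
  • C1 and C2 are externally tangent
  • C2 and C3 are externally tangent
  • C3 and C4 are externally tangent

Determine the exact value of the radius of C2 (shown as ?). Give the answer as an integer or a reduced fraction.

4

1. [ext C1·C2]  r_C2² + 8r_C2 − 48 = 0  ⇒  r_C2 = 4 (r>0 drops 1)
2. [ext C2·C3]  r_C2² + (40/3)r_C2 − 208/3 = 0  ⇒  r_C2 = 4 (r>0 drops 1)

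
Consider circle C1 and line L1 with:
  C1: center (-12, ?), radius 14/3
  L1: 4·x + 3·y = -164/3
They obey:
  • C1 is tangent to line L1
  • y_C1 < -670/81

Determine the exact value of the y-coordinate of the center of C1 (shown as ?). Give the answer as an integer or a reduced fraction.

1. [C1‖L1]  y_C1² + (40/9)y_C1 − 500/9 = 0  ⇒  y_C1 = -10 or 50/9
2. given y_C1 < -670/81: keep -10

-10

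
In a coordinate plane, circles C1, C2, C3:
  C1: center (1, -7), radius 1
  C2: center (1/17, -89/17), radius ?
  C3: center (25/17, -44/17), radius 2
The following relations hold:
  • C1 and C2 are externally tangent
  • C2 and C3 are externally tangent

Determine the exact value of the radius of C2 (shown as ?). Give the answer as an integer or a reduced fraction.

1. [ext C1·C2]  r_C2² + 2r_C2 − 3 = 0  ⇒  r_C2 = 1 (r>0 drops 1)
2. [ext C2·C3]  r_C2² + 4r_C2 − 5 = 0  ⇒  r_C2 = 1 (r>0 drops 1)

1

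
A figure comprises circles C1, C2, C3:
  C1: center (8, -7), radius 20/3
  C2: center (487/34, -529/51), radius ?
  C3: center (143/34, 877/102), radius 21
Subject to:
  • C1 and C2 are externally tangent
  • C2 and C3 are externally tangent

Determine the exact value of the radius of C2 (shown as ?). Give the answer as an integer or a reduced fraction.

1. [ext C1·C2]  r_C2² + (40/3)r_C2 − 83/12 = 0  ⇒  r_C2 = 1/2 (r>0 drops 1)
2. [ext C2·C3]  r_C2² + 42r_C2 − 85/4 = 0  ⇒  r_C2 = 1/2 (r>0 drops 1)

1/2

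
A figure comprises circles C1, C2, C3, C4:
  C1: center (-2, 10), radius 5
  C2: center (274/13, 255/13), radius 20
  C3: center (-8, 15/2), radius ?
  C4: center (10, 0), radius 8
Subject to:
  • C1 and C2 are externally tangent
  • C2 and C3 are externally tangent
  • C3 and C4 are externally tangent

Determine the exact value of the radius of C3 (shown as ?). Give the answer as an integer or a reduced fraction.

23/2

1. [ext C2·C3]  r_C3² + 40r_C3 − 2369/4 = 0  ⇒  r_C3 = 23/2 (r>0 drops 1)
2. [ext C3·C4]  r_C3² + 16r_C3 − 1265/4 = 0  ⇒  r_C3 = 23/2 (r>0 drops 1)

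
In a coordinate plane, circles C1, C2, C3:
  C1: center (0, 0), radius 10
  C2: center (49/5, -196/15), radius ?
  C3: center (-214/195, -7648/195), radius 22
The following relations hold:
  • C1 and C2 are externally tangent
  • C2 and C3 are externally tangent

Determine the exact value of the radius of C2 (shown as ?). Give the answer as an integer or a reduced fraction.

19/3

1. [ext C1·C2]  r_C2² + 20r_C2 − 1501/9 = 0  ⇒  r_C2 = 19/3 (r>0 drops 1)
2. [ext C2·C3]  r_C2² + 44r_C2 − 2869/9 = 0  ⇒  r_C2 = 19/3 (r>0 drops 1)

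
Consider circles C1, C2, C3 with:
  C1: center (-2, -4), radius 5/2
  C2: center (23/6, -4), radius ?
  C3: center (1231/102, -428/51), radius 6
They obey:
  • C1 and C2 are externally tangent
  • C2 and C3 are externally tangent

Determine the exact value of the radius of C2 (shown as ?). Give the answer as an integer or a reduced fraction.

1. [ext C1·C2]  r_C2² + 5r_C2 − 250/9 = 0  ⇒  r_C2 = 10/3 (r>0 drops 1)
2. [ext C2·C3]  r_C2² + 12r_C2 − 460/9 = 0  ⇒  r_C2 = 10/3 (r>0 drops 1)

10/3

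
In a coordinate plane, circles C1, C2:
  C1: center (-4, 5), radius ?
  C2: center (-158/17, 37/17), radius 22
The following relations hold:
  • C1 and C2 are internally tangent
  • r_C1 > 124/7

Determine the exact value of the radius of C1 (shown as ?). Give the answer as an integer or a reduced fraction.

1. [int C1,C2]  r_C1² − 44r_C1 + 448 = 0  ⇒  r_C1 = 16 or 28
2. given r_C1 > 124/7: keep 28

28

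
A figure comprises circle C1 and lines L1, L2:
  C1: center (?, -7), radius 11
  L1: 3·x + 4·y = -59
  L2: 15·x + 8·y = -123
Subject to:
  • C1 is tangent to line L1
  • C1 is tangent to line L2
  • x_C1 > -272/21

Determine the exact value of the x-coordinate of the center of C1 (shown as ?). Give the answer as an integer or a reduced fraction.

1. [C1‖L1]  x_C1² + (62/3)x_C1 − 688/3 = 0  ⇒  x_C1 = -86/3 or 8
2. [C1‖L2]  x_C1² + (134/15)x_C1 − 2032/15 = 0  ⇒  x_C1 = -254/15 or 8

8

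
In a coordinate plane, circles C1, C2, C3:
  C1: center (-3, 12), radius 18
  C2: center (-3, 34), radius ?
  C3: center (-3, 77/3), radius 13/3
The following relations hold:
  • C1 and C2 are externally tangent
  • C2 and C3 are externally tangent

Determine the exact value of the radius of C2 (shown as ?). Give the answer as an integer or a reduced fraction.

4

1. [ext C1·C2]  r_C2² + 36r_C2 − 160 = 0  ⇒  r_C2 = 4 (r>0 drops 1)
2. [ext C2·C3]  r_C2² + (26/3)r_C2 − 152/3 = 0  ⇒  r_C2 = 4 (r>0 drops 1)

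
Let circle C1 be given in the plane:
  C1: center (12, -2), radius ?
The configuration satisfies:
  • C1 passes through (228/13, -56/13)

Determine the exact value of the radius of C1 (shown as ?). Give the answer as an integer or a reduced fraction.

6

1. [C1∋P]  r_C1² − 36 = 0  ⇒  r_C1 = 6 (r>0 drops 1)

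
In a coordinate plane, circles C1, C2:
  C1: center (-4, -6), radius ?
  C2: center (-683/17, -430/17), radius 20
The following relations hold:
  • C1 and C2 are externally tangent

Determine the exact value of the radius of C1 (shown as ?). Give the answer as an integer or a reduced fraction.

21

1. [ext C1·C2]  r_C1² + 40r_C1 − 1281 = 0  ⇒  r_C1 = 21 (r>0 drops 1)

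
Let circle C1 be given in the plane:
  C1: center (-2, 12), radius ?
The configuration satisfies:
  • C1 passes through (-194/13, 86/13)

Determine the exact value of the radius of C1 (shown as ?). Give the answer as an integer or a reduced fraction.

1. [C1∋P]  r_C1² − 196 = 0  ⇒  r_C1 = 14 (r>0 drops 1)

14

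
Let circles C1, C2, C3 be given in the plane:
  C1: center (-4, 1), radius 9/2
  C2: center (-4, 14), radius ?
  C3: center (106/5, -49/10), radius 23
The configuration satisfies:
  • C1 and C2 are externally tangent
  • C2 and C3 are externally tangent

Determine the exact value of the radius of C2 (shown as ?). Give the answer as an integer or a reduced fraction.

1. [ext C1·C2]  r_C2² + 9r_C2 − 595/4 = 0  ⇒  r_C2 = 17/2 (r>0 drops 1)
2. [ext C2·C3]  r_C2² + 46r_C2 − 1853/4 = 0  ⇒  r_C2 = 17/2 (r>0 drops 1)

17/2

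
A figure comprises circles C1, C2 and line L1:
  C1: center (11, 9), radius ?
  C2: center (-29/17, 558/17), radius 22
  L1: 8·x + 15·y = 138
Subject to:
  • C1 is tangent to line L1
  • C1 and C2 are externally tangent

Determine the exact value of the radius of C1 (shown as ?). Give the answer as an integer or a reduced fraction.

5

1. [C1‖L1]  r_C1² − 25 = 0  ⇒  r_C1 = 5 (r>0 drops 1)
2. [ext C1·C2]  r_C1² + 44r_C1 − 245 = 0  ⇒  r_C1 = 5 (r>0 drops 1)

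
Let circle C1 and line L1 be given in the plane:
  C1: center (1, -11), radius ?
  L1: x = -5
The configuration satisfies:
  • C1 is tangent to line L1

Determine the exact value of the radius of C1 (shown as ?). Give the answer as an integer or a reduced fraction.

6

1. [C1‖L1]  r_C1² − 36 = 0  ⇒  r_C1 = 6 (r>0 drops 1)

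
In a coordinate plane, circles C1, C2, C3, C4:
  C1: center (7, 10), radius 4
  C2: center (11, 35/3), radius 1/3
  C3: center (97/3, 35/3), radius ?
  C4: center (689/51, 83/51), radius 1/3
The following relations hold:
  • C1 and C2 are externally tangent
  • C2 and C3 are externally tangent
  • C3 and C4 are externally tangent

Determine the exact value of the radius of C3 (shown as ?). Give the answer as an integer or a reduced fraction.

21

1. [ext C2·C3]  r_C3² + (2/3)r_C3 − 455 = 0  ⇒  r_C3 = 21 (r>0 drops 1)
2. [ext C3·C4]  r_C3² + (2/3)r_C3 − 455 = 0  ⇒  r_C3 = 21 (r>0 drops 1)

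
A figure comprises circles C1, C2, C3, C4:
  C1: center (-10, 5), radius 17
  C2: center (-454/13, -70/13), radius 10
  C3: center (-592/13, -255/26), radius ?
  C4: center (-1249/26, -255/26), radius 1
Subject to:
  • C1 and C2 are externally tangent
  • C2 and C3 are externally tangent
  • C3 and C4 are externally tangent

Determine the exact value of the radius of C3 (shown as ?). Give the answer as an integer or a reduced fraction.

3/2

1. [ext C2·C3]  r_C3² + 20r_C3 − 129/4 = 0  ⇒  r_C3 = 3/2 (r>0 drops 1)
2. [ext C3·C4]  r_C3² + 2r_C3 − 21/4 = 0  ⇒  r_C3 = 3/2 (r>0 drops 1)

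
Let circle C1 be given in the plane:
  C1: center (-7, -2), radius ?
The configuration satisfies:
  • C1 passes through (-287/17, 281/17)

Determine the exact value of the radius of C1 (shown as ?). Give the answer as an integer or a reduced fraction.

21

1. [C1∋P]  r_C1² − 441 = 0  ⇒  r_C1 = 21 (r>0 drops 1)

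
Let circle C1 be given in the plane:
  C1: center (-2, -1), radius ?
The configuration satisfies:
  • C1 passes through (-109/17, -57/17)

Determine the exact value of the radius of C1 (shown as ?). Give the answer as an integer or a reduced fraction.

1. [C1∋P]  r_C1² − 25 = 0  ⇒  r_C1 = 5 (r>0 drops 1)

5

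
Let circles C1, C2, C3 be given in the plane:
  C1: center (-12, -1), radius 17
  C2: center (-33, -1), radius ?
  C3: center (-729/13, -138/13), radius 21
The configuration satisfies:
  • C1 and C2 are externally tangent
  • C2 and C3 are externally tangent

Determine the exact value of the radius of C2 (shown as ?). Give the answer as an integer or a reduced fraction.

4

1. [ext C1·C2]  r_C2² + 34r_C2 − 152 = 0  ⇒  r_C2 = 4 (r>0 drops 1)
2. [ext C2·C3]  r_C2² + 42r_C2 − 184 = 0  ⇒  r_C2 = 4 (r>0 drops 1)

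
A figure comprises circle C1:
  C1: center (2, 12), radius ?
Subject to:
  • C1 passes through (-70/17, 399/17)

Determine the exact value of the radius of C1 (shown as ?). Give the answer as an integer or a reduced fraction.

13

1. [C1∋P]  r_C1² − 169 = 0  ⇒  r_C1 = 13 (r>0 drops 1)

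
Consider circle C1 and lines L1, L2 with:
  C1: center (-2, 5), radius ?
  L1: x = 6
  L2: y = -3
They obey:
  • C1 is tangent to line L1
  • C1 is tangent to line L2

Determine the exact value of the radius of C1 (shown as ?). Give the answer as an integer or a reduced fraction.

8

1. [C1‖L1]  r_C1² − 64 = 0  ⇒  r_C1 = 8 (r>0 drops 1)
2. [C1‖L2]  r_C1² − 64 = 0  ⇒  r_C1 = 8 (r>0 drops 1)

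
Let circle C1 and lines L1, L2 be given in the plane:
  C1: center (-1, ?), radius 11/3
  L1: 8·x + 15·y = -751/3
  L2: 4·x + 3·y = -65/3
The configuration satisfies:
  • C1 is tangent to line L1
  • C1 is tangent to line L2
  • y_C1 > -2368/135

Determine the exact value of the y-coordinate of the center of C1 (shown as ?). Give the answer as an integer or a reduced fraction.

1. [C1‖L1]  y_C1² + (1454/45)y_C1 + 3656/15 = 0  ⇒  y_C1 = -914/45 or -12
2. [C1‖L2]  y_C1² + (106/9)y_C1 − 8/3 = 0  ⇒  y_C1 = -12 or 2/9

-12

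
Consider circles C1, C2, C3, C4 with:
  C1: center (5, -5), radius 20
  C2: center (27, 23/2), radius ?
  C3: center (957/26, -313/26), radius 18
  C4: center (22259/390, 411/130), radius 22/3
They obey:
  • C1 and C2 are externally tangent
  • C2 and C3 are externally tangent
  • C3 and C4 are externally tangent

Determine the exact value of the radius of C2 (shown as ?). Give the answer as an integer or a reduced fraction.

1. [ext C1·C2]  r_C2² + 40r_C2 − 1425/4 = 0  ⇒  r_C2 = 15/2 (r>0 drops 1)
2. [ext C2·C3]  r_C2² + 36r_C2 − 1305/4 = 0  ⇒  r_C2 = 15/2 (r>0 drops 1)

15/2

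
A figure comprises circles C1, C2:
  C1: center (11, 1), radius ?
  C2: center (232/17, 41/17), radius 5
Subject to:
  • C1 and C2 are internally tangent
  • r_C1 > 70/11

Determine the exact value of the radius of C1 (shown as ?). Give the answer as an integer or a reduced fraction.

1. [int C1,C2]  r_C1² − 10r_C1 + 16 = 0  ⇒  r_C1 = 2 or 8
2. given r_C1 > 70/11: keep 8

8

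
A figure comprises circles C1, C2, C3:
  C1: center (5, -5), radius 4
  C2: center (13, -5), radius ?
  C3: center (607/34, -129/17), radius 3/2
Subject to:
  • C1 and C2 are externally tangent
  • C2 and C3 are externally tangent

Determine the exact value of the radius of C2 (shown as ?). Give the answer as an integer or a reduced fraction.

1. [ext C1·C2]  r_C2² + 8r_C2 − 48 = 0  ⇒  r_C2 = 4 (r>0 drops 1)
2. [ext C2·C3]  r_C2² + 3r_C2 − 28 = 0  ⇒  r_C2 = 4 (r>0 drops 1)

4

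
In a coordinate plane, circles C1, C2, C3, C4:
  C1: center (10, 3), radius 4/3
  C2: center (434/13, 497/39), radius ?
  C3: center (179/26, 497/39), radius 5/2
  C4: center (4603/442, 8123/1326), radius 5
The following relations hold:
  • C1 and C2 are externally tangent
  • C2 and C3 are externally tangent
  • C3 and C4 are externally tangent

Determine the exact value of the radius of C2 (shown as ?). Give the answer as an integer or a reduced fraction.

1. [ext C1·C2]  r_C2² + (8/3)r_C2 − 640 = 0  ⇒  r_C2 = 24 (r>0 drops 1)
2. [ext C2·C3]  r_C2² + 5r_C2 − 696 = 0  ⇒  r_C2 = 24 (r>0 drops 1)

24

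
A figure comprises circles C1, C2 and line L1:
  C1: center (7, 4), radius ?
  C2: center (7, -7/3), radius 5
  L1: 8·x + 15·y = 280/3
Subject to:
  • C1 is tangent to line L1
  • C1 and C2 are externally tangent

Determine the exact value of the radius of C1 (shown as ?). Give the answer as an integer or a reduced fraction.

4/3

1. [C1‖L1]  r_C1² − 16/9 = 0  ⇒  r_C1 = 4/3 (r>0 drops 1)
2. [ext C1·C2]  r_C1² + 10r_C1 − 136/9 = 0  ⇒  r_C1 = 4/3 (r>0 drops 1)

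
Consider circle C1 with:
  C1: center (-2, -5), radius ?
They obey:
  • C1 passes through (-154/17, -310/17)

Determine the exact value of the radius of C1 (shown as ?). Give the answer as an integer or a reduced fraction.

15

1. [C1∋P]  r_C1² − 225 = 0  ⇒  r_C1 = 15 (r>0 drops 1)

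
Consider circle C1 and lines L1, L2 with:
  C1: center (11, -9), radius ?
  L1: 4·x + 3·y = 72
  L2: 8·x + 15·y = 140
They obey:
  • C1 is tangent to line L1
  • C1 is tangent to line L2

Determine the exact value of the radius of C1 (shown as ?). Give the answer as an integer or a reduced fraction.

1. [C1‖L1]  r_C1² − 121 = 0  ⇒  r_C1 = 11 (r>0 drops 1)
2. [C1‖L2]  r_C1² − 121 = 0  ⇒  r_C1 = 11 (r>0 drops 1)

11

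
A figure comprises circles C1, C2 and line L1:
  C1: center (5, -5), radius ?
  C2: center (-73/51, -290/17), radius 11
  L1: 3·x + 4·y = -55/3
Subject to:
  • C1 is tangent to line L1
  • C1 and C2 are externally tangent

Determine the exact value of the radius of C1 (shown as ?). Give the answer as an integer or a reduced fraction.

1. [C1‖L1]  r_C1² − 64/9 = 0  ⇒  r_C1 = 8/3 (r>0 drops 1)
2. [ext C1·C2]  r_C1² + 22r_C1 − 592/9 = 0  ⇒  r_C1 = 8/3 (r>0 drops 1)

8/3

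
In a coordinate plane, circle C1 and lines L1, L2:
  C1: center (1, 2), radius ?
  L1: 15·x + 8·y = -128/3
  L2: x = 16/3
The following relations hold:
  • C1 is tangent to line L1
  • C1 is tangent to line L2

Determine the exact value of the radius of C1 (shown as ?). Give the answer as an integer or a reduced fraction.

1. [C1‖L1]  r_C1² − 169/9 = 0  ⇒  r_C1 = 13/3 (r>0 drops 1)
2. [C1‖L2]  r_C1² − 169/9 = 0  ⇒  r_C1 = 13/3 (r>0 drops 1)

13/3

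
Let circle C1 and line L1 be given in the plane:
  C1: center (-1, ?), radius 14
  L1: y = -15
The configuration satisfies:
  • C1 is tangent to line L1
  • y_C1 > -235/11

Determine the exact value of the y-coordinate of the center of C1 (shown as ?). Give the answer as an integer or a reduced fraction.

1. [C1‖L1]  y_C1² + 30y_C1 + 29 = 0  ⇒  y_C1 = -29 or -1
2. given y_C1 > -235/11: keep -1

-1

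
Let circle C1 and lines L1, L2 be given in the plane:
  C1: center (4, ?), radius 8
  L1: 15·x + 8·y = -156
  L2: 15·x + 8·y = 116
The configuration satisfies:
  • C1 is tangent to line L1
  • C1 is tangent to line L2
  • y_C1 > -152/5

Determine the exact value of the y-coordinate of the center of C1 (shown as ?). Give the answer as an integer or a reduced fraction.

-10

1. [C1‖L1]  y_C1² + 54y_C1 + 440 = 0  ⇒  y_C1 = -44 or -10
2. [C1‖L2]  y_C1² − 14y_C1 − 240 = 0  ⇒  y_C1 = -10 or 24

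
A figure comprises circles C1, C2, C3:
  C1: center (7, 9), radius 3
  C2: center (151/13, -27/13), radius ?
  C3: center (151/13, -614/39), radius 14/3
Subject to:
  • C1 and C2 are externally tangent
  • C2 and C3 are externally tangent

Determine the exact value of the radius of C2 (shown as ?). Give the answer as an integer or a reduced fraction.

9

1. [ext C1·C2]  r_C2² + 6r_C2 − 135 = 0  ⇒  r_C2 = 9 (r>0 drops 1)
2. [ext C2·C3]  r_C2² + (28/3)r_C2 − 165 = 0  ⇒  r_C2 = 9 (r>0 drops 1)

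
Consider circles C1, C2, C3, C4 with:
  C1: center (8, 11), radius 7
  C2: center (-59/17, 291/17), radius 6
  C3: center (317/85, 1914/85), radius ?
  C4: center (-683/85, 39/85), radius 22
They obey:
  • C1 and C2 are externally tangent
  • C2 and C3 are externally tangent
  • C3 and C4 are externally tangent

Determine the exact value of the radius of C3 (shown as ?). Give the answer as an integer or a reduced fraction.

3

1. [ext C2·C3]  r_C3² + 12r_C3 − 45 = 0  ⇒  r_C3 = 3 (r>0 drops 1)
2. [ext C3·C4]  r_C3² + 44r_C3 − 141 = 0  ⇒  r_C3 = 3 (r>0 drops 1)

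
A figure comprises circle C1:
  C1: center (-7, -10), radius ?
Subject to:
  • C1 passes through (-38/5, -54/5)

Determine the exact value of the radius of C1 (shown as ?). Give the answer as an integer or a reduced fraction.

1. [C1∋P]  r_C1² − 1 = 0  ⇒  r_C1 = 1 (r>0 drops 1)

1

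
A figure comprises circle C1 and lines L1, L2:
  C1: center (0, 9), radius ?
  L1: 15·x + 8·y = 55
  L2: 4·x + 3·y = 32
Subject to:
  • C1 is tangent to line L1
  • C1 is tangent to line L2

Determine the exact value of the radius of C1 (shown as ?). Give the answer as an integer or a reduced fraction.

1

1. [C1‖L1]  r_C1² − 1 = 0  ⇒  r_C1 = 1 (r>0 drops 1)
2. [C1‖L2]  r_C1² − 1 = 0  ⇒  r_C1 = 1 (r>0 drops 1)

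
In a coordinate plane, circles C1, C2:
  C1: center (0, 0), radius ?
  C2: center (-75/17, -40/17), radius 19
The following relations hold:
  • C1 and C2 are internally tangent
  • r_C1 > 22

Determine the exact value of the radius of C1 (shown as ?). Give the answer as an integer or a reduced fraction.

1. [int C1,C2]  r_C1² − 38r_C1 + 336 = 0  ⇒  r_C1 = 14 or 24
2. given r_C1 > 22: keep 24

24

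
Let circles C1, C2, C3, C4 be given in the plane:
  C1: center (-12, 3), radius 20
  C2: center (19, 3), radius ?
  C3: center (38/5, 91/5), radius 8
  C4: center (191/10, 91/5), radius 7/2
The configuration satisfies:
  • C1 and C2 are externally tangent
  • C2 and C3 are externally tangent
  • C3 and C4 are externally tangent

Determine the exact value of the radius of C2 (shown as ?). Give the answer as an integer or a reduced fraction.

1. [ext C1·C2]  r_C2² + 40r_C2 − 561 = 0  ⇒  r_C2 = 11 (r>0 drops 1)
2. [ext C2·C3]  r_C2² + 16r_C2 − 297 = 0  ⇒  r_C2 = 11 (r>0 drops 1)

11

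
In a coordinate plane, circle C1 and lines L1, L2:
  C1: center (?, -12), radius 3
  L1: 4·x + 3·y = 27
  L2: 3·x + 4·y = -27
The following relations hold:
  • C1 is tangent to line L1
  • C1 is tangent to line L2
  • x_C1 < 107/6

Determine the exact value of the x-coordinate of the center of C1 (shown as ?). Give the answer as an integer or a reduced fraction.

1. [C1‖L1]  x_C1² − (63/2)x_C1 + 234 = 0  ⇒  x_C1 = 12 or 39/2
2. [C1‖L2]  x_C1² − 14x_C1 + 24 = 0  ⇒  x_C1 = 2 or 12

12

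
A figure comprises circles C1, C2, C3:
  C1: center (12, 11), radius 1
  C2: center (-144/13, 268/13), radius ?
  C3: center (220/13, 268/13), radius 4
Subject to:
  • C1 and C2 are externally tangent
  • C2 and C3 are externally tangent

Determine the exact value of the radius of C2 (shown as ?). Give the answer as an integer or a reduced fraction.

1. [ext C1·C2]  r_C2² + 2r_C2 − 624 = 0  ⇒  r_C2 = 24 (r>0 drops 1)
2. [ext C2·C3]  r_C2² + 8r_C2 − 768 = 0  ⇒  r_C2 = 24 (r>0 drops 1)

24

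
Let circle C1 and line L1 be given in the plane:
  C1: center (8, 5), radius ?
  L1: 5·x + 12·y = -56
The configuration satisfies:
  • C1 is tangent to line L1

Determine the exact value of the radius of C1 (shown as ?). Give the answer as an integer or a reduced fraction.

1. [C1‖L1]  r_C1² − 144 = 0  ⇒  r_C1 = 12 (r>0 drops 1)

12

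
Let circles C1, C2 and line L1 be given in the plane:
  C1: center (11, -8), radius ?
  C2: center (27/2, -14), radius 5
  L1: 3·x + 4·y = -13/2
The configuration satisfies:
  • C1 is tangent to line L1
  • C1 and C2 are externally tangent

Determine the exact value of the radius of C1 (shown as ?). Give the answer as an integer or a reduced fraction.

3/2

1. [C1‖L1]  r_C1² − 9/4 = 0  ⇒  r_C1 = 3/2 (r>0 drops 1)
2. [ext C1·C2]  r_C1² + 10r_C1 − 69/4 = 0  ⇒  r_C1 = 3/2 (r>0 drops 1)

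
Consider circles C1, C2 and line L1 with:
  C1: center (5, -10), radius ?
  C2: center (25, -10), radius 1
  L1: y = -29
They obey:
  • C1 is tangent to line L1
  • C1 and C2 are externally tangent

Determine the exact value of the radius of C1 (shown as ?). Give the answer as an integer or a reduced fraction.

19

1. [C1‖L1]  r_C1² − 361 = 0  ⇒  r_C1 = 19 (r>0 drops 1)
2. [ext C1·C2]  r_C1² + 2r_C1 − 399 = 0  ⇒  r_C1 = 19 (r>0 drops 1)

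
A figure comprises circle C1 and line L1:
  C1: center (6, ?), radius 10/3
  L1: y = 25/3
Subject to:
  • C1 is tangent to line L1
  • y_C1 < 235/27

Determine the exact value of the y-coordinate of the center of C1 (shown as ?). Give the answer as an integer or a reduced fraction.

5

1. [C1‖L1]  y_C1² − (50/3)y_C1 + 175/3 = 0  ⇒  y_C1 = 5 or 35/3
2. given y_C1 < 235/27: keep 5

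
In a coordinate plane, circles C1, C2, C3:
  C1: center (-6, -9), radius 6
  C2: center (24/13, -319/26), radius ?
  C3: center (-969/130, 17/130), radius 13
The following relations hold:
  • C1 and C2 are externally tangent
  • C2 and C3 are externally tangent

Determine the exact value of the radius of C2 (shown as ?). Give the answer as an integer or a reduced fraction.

5/2

1. [ext C1·C2]  r_C2² + 12r_C2 − 145/4 = 0  ⇒  r_C2 = 5/2 (r>0 drops 1)
2. [ext C2·C3]  r_C2² + 26r_C2 − 285/4 = 0  ⇒  r_C2 = 5/2 (r>0 drops 1)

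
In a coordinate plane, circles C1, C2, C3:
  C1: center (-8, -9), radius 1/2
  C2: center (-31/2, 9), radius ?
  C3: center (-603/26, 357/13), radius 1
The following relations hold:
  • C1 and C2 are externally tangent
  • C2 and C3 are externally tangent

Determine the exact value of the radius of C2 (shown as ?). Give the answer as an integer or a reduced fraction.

1. [ext C1·C2]  r_C2² + 1r_C2 − 380 = 0  ⇒  r_C2 = 19 (r>0 drops 1)
2. [ext C2·C3]  r_C2² + 2r_C2 − 399 = 0  ⇒  r_C2 = 19 (r>0 drops 1)

19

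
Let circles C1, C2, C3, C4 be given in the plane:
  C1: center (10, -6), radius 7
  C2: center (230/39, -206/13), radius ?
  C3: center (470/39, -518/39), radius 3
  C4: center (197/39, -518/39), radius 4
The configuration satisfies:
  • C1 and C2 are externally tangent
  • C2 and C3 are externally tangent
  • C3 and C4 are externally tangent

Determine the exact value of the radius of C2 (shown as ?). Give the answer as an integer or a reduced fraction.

1. [ext C1·C2]  r_C2² + 14r_C2 − 583/9 = 0  ⇒  r_C2 = 11/3 (r>0 drops 1)
2. [ext C2·C3]  r_C2² + 6r_C2 − 319/9 = 0  ⇒  r_C2 = 11/3 (r>0 drops 1)

11/3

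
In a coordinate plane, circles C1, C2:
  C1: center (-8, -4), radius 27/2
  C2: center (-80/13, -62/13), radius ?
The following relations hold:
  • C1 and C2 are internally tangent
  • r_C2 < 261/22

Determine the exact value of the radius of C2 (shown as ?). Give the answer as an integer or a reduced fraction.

1. [int C1,C2]  r_C2² − 27r_C2 + 713/4 = 0  ⇒  r_C2 = 23/2 or 31/2
2. given r_C2 < 261/22: keep 23/2

23/2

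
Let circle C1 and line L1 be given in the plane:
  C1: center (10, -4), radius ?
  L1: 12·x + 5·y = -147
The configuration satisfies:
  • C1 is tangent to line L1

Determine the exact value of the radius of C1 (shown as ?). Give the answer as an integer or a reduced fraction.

1. [C1‖L1]  r_C1² − 361 = 0  ⇒  r_C1 = 19 (r>0 drops 1)

19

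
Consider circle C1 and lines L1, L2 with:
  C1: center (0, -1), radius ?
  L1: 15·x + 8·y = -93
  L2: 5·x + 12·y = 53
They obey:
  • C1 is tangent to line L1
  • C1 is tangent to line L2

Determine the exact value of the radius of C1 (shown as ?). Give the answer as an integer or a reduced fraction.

5

1. [C1‖L1]  r_C1² − 25 = 0  ⇒  r_C1 = 5 (r>0 drops 1)
2. [C1‖L2]  r_C1² − 25 = 0  ⇒  r_C1 = 5 (r>0 drops 1)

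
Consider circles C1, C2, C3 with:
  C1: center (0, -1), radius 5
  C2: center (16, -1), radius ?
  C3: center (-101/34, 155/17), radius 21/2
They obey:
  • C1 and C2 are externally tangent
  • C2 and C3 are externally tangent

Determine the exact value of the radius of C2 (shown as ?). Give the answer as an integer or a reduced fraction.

1. [ext C1·C2]  r_C2² + 10r_C2 − 231 = 0  ⇒  r_C2 = 11 (r>0 drops 1)
2. [ext C2·C3]  r_C2² + 21r_C2 − 352 = 0  ⇒  r_C2 = 11 (r>0 drops 1)

11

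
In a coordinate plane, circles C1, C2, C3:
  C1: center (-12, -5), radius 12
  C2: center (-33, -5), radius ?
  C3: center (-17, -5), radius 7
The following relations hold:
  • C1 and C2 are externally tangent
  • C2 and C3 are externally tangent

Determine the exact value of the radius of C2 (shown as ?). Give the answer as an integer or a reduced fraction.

9

1. [ext C1·C2]  r_C2² + 24r_C2 − 297 = 0  ⇒  r_C2 = 9 (r>0 drops 1)
2. [ext C2·C3]  r_C2² + 14r_C2 − 207 = 0  ⇒  r_C2 = 9 (r>0 drops 1)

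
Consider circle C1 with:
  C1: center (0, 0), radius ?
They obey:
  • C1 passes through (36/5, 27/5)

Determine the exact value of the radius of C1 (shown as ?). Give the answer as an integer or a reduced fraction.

1. [C1∋P]  r_C1² − 81 = 0  ⇒  r_C1 = 9 (r>0 drops 1)

9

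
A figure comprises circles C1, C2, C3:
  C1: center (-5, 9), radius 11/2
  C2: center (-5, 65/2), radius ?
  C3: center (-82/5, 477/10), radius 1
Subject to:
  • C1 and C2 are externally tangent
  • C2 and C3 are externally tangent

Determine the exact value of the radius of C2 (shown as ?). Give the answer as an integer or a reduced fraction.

1. [ext C1·C2]  r_C2² + 11r_C2 − 522 = 0  ⇒  r_C2 = 18 (r>0 drops 1)
2. [ext C2·C3]  r_C2² + 2r_C2 − 360 = 0  ⇒  r_C2 = 18 (r>0 drops 1)

18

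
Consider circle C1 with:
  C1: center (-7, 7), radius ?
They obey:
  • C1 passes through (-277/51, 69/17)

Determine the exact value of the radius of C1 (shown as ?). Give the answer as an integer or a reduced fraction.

1. [C1∋P]  r_C1² − 100/9 = 0  ⇒  r_C1 = 10/3 (r>0 drops 1)

10/3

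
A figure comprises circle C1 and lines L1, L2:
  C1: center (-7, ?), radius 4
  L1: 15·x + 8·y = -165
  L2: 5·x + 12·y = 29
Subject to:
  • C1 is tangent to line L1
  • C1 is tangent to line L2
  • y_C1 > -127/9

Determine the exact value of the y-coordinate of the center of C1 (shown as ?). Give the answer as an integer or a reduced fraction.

1

1. [C1‖L1]  y_C1² + 15y_C1 − 16 = 0  ⇒  y_C1 = -16 or 1
2. [C1‖L2]  y_C1² − (32/3)y_C1 + 29/3 = 0  ⇒  y_C1 = 1 or 29/3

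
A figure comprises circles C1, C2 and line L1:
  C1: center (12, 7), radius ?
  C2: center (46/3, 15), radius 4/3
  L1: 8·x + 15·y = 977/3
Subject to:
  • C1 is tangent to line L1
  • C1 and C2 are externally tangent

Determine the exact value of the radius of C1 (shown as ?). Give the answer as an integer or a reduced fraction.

1. [C1‖L1]  r_C1² − 484/9 = 0  ⇒  r_C1 = 22/3 (r>0 drops 1)
2. [ext C1·C2]  r_C1² + (8/3)r_C1 − 220/3 = 0  ⇒  r_C1 = 22/3 (r>0 drops 1)

22/3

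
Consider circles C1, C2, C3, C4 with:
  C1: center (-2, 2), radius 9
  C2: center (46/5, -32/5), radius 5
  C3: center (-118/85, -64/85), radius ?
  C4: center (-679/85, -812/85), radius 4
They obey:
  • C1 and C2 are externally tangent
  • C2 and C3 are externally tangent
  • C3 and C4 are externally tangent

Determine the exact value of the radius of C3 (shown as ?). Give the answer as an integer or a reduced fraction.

7

1. [ext C2·C3]  r_C3² + 10r_C3 − 119 = 0  ⇒  r_C3 = 7 (r>0 drops 1)
2. [ext C3·C4]  r_C3² + 8r_C3 − 105 = 0  ⇒  r_C3 = 7 (r>0 drops 1)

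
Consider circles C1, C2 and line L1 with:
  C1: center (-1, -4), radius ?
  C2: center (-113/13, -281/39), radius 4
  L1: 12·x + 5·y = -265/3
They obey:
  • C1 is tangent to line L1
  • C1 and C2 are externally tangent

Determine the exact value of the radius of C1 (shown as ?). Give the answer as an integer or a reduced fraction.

13/3

1. [C1‖L1]  r_C1² − 169/9 = 0  ⇒  r_C1 = 13/3 (r>0 drops 1)
2. [ext C1·C2]  r_C1² + 8r_C1 − 481/9 = 0  ⇒  r_C1 = 13/3 (r>0 drops 1)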